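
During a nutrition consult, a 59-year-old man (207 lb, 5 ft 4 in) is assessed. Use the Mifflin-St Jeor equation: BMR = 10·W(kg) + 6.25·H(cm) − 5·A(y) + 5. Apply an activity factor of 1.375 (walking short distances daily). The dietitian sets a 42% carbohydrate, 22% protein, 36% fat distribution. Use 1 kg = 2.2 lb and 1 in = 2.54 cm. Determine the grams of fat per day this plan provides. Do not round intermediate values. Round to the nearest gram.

92 g/day

Convert to metric: weight = 207 ÷ 2.2 = 94.0909 kg; height = (5×12 + 4) × 2.54 = 64 × 2.54 = 162.56 cm.
Mifflin-St Jeor (male): BMR = 10(94.0909) + 6.25(162.56) − 5(59) + 5 = 940.9091 + 1016 − 295 + 5 = 1666.9091 kcal/day.
TEE = 1666.9091 × 1.375 = 2292 kcal/day.
Fat energy = 36% × 2292 = 825.12 kcal.
Fat = 825.12 ÷ 9 kcal/g = 91.68 g.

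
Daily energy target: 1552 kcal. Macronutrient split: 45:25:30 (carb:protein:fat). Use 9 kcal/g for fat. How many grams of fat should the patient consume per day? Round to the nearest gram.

52 g/day

Fat energy = 30% × 1552 = 465.6 kcal.
At 9 kcal/g: 465.6 ÷ 9 = 51.7333 g.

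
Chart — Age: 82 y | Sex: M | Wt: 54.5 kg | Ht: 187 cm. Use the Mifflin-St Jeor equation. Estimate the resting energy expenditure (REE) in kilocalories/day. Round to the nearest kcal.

1309 kilocalories/day

Mifflin-St Jeor (male): BMR = 10(54.5) + 6.25(187) − 5(82) + 5 = 545 + 1168.75 − 410 + 5 = 1308.75 kcal/day.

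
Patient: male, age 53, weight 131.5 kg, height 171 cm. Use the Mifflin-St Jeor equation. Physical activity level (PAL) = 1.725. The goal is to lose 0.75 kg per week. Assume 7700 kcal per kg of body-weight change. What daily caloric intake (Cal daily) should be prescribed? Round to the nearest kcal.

2838 Cal daily

Mifflin-St Jeor (male): BMR = 10(131.5) + 6.25(171) − 5(53) + 5 = 1315 + 1068.75 − 265 + 5 = 2123.75 kcal/day.
TEE = 2123.75 × 1.725 = 3663.4688 kcal/day.
Required daily deficit = 0.75 × 7700 ÷ 7 = 825 kcal/day.
Target intake = 3663.4688 − 825 = 2838.4688 kcal/day.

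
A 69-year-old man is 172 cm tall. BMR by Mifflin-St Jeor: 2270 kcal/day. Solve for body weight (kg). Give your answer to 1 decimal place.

2270 = 10·W + 6.25(172) − 5(69) + 5
10·W = 2270 − 735 = 1535, so W = 153.5 kg.

153.5 kg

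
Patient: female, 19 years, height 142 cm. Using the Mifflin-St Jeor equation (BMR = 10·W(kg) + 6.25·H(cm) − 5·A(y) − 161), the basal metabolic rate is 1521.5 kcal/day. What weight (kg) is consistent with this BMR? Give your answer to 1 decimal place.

89.0 kg

1521.5 = 10·W + 6.25(142) − 5(19) − 161
10·W = 1521.5 − 631.5 = 890, so W = 89 kg.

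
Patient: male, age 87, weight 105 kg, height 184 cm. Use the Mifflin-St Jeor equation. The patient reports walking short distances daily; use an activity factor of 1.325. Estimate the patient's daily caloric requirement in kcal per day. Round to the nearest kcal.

2345 kcal per day

Mifflin-St Jeor (male): BMR = 10(105) + 6.25(184) − 5(87) + 5 = 1050 + 1150 − 435 + 5 = 1770 kcal/day.
TEE = BMR × activity factor = 1770 × 1.325 = 2345.25 kcal/day.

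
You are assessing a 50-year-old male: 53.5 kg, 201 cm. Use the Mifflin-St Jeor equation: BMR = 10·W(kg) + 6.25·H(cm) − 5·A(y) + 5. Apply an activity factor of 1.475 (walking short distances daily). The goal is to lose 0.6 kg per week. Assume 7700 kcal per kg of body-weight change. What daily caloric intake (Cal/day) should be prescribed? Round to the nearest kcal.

Mifflin-St Jeor (male): BMR = 10(53.5) + 6.25(201) − 5(50) + 5 = 535 + 1256.25 − 250 + 5 = 1546.25 kcal/day.
TEE = 1546.25 × 1.475 = 2280.7188 kcal/day.
Required daily deficit = 0.6 × 7700 ÷ 7 = 660 kcal/day.
Target intake = 2280.7188 − 660 = 1620.7188 kcal/day.

1621 Cal/day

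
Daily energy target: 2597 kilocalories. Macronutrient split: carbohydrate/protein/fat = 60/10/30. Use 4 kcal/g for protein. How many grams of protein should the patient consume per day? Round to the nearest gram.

Protein energy = 10% × 2597 = 259.7 kcal.
At 4 kcal/g: 259.7 ÷ 4 = 64.925 g.

65 g/day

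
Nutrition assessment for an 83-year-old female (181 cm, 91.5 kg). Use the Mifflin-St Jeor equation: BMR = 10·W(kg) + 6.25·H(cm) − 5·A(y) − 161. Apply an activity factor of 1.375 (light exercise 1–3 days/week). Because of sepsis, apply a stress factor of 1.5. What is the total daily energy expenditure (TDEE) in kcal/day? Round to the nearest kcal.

3032 kcal/day

Mifflin-St Jeor (female): BMR = 10(91.5) + 6.25(181) − 5(83) − 161 = 915 + 1131.25 − 415 − 161 = 1470.25 kcal/day.
TEE = BMR × activity factor = 1470.25 × 1.375 = 2021.5938 kcal/day.
Apply stress factor: 2021.5938 × 1.5 = 3032.3906 kcal/day.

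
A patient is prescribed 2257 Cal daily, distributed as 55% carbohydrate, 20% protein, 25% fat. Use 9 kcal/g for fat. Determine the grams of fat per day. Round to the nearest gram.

63 g/day

Fat energy = 25% × 2257 = 564.25 kcal.
At 9 kcal/g: 564.25 ÷ 9 = 62.6944 g.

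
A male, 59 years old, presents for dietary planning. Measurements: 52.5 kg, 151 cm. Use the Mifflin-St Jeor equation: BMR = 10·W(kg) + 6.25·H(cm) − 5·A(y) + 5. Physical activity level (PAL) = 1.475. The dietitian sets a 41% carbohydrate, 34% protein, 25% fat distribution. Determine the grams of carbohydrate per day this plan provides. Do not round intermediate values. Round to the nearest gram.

178 g/day

Mifflin-St Jeor (male): BMR = 10(52.5) + 6.25(151) − 5(59) + 5 = 525 + 943.75 − 295 + 5 = 1178.75 kcal/day.
TEE = 1178.75 × 1.475 = 1738.6563 kcal/day.
Carbohydrate energy = 41% × 1738.6563 = 712.8491 kcal.
Carbohydrate = 712.8491 ÷ 4 kcal/g = 178.2123 g.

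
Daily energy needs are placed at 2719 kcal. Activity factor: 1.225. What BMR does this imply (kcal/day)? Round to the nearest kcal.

2220 kcal/day

BMR = TEE ÷ activity factor = 2719 ÷ 1.225 = 2219.5918 kcal/day.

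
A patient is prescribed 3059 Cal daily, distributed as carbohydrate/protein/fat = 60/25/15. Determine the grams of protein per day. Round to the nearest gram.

191 g/day

Protein energy = 25% × 3059 = 764.75 kcal.
At 4 kcal/g: 764.75 ÷ 4 = 191.1875 g.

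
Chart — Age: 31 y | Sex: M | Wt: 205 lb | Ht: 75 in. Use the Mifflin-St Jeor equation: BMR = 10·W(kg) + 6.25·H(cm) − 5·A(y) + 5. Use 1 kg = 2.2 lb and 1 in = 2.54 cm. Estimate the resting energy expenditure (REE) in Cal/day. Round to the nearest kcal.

1972 Cal/day

Convert to metric: weight = 205 ÷ 2.2 = 93.1818 kg; height = 75 × 2.54 = 190.5 cm.
Mifflin-St Jeor (male): BMR = 10(93.1818) + 6.25(190.5) − 5(31) + 5 = 931.8182 + 1190.625 − 155 + 5 = 1972.4432 kcal/day.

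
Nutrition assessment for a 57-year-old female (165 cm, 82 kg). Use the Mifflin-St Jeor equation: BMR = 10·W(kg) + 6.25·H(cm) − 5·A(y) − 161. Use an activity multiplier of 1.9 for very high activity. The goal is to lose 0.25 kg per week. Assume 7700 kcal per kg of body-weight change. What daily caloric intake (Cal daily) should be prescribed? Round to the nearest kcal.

Mifflin-St Jeor (female): BMR = 10(82) + 6.25(165) − 5(57) − 161 = 820 + 1031.25 − 285 − 161 = 1405.25 kcal/day.
TEE = 1405.25 × 1.9 = 2669.975 kcal/day.
Required daily deficit = 0.25 × 7700 ÷ 7 = 275 kcal/day.
Target intake = 2669.975 − 275 = 2394.975 kcal/day.

2395 Cal daily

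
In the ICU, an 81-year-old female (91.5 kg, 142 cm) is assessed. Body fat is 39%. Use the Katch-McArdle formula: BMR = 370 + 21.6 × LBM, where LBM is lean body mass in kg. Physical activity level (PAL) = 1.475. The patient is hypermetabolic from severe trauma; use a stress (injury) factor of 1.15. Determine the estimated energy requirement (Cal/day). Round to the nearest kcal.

2673 Cal/day

LBM = 91.5 × (1 − 0.39) = 55.815 kg. Katch-McArdle: BMR = 370 + 21.6 × 55.815 = 1575.604 kcal/day.
TEE = BMR × activity factor = 1575.604 × 1.475 = 2324.0159 kcal/day.
Apply stress factor: 2324.0159 × 1.15 = 2672.6183 kcal/day.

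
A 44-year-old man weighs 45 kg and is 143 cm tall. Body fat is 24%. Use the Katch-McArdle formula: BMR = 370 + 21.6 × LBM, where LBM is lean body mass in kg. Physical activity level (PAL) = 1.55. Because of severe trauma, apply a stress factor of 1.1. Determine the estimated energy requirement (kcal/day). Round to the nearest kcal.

1890 kcal/day

LBM = 45 × (1 − 0.24) = 34.2 kg. Katch-McArdle: BMR = 370 + 21.6 × 34.2 = 1108.72 kcal/day.
TEE = BMR × activity factor = 1108.72 × 1.55 = 1718.516 kcal/day.
Apply stress factor: 1718.516 × 1.1 = 1890.3676 kcal/day.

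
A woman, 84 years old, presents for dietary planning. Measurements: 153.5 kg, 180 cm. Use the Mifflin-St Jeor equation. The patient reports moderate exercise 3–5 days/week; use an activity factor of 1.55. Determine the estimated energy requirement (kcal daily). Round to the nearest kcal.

Mifflin-St Jeor (female): BMR = 10(153.5) + 6.25(180) − 5(84) − 161 = 1535 + 1125 − 420 − 161 = 2079 kcal/day.
TEE = BMR × activity factor = 2079 × 1.55 = 3222.45 kcal/day.

3222 kcal daily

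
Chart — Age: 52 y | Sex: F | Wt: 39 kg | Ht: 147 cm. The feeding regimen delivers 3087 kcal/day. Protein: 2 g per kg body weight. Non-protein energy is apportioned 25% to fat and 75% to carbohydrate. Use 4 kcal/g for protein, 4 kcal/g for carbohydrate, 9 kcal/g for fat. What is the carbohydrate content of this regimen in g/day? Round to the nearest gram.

Protein = 2 × 39 = 78 g → 78 × 4 = 312 kcal.
Non-protein calories = 3087 − 312 = 2775 kcal.
Fat: 25% × 2775 = 693.75 kcal; carbohydrate: 2081.25 kcal.
Carbohydrate: 2081.25 kcal ÷ 4 kcal/g = 520.3125 g.

520 g/day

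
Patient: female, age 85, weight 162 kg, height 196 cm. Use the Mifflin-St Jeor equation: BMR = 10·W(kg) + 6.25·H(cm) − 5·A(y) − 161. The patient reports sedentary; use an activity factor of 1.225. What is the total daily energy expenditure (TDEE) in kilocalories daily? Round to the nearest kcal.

Mifflin-St Jeor (female): BMR = 10(162) + 6.25(196) − 5(85) − 161 = 1620 + 1225 − 425 − 161 = 2259 kcal/day.
TEE = BMR × activity factor = 2259 × 1.225 = 2767.275 kcal/day.

2767 kilocalories daily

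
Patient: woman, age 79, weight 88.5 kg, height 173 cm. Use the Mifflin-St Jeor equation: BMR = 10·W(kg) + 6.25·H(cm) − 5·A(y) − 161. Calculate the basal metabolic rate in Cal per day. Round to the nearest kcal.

Mifflin-St Jeor (female): BMR = 10(88.5) + 6.25(173) − 5(79) − 161 = 885 + 1081.25 − 395 − 161 = 1410.25 kcal/day.

1410 Cal per day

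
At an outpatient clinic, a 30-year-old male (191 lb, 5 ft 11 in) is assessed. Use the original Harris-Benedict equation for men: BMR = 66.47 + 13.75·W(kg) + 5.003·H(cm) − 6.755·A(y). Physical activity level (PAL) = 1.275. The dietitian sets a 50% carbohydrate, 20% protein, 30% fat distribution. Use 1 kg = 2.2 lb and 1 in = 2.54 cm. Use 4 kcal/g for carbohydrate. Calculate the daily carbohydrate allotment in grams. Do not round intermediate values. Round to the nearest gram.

Convert to metric: weight = 191 ÷ 2.2 = 86.8182 kg; height = (5×12 + 11) × 2.54 = 71 × 2.54 = 180.34 cm.
Harris-Benedict: BMR = 66.47 + 13.75(86.8182) + 5.003(180.34) − 6.755(30) = 1959.811 kcal/day.
TEE = 1959.811 × 1.275 = 2498.7591 kcal/day.
Carbohydrate energy = 50% × 2498.7591 = 1249.3795 kcal.
Carbohydrate = 1249.3795 ÷ 4 kcal/g = 312.3449 g.

312 g/day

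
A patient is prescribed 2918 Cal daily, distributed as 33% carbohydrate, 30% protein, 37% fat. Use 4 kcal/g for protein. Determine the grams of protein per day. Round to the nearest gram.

Protein energy = 30% × 2918 = 875.4 kcal.
At 4 kcal/g: 875.4 ÷ 4 = 218.85 g.

219 g/day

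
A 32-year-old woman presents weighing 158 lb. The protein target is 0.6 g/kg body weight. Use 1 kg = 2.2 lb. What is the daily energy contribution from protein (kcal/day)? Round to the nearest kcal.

Weight in kg = 158 ÷ 2.2 = 71.8182 kg.
Protein = 0.6 g/kg × 71.8182 kg = 43.0909 g/day.
Protein energy = 43.0909 g × 4 kcal/g = 172.3636 kcal/day.

172 kcal/day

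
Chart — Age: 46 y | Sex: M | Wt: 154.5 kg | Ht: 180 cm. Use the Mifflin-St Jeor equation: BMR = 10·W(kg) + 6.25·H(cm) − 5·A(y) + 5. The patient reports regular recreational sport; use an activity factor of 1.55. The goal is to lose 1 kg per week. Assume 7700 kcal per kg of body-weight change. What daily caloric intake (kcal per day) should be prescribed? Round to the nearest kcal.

2690 kcal per day

Mifflin-St Jeor (male): BMR = 10(154.5) + 6.25(180) − 5(46) + 5 = 1545 + 1125 − 230 + 5 = 2445 kcal/day.
TEE = 2445 × 1.55 = 3789.75 kcal/day.
Required daily deficit = 1 × 7700 ÷ 7 = 1100 kcal/day.
Target intake = 3789.75 − 1100 = 2689.75 kcal/day.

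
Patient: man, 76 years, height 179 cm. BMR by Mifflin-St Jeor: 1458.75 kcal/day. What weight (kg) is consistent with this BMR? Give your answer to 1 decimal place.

1458.75 = 10·W + 6.25(179) − 5(76) + 5
10·W = 1458.75 − 743.75 = 715, so W = 71.5 kg.

71.5 kg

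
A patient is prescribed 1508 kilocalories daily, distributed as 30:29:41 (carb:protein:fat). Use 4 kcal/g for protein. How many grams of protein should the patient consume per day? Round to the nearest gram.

Protein energy = 29% × 1508 = 437.32 kcal.
At 4 kcal/g: 437.32 ÷ 4 = 109.33 g.

109 g/day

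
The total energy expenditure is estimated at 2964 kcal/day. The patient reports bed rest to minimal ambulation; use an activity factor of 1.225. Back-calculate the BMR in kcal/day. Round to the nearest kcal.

2420 kcal/day

BMR = TEE ÷ activity factor = 2964 ÷ 1.225 = 2419.5918 kcal/day.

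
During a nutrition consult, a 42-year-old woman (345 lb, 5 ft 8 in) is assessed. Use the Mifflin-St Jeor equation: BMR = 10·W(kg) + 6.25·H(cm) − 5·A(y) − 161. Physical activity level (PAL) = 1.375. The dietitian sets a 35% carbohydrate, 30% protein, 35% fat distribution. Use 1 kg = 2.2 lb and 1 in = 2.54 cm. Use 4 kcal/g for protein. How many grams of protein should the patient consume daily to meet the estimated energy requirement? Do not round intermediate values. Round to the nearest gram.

Convert to metric: weight = 345 ÷ 2.2 = 156.8182 kg; height = (5×12 + 8) × 2.54 = 68 × 2.54 = 172.72 cm.
Mifflin-St Jeor (female): BMR = 10(156.8182) + 6.25(172.72) − 5(42) − 161 = 1568.1818 + 1079.5 − 210 − 161 = 2276.6818 kcal/day.
TEE = 2276.6818 × 1.375 = 3130.4375 kcal/day.
Protein energy = 30% × 3130.4375 = 939.1313 kcal.
Protein = 939.1313 ÷ 4 kcal/g = 234.7828 g.

235 g/day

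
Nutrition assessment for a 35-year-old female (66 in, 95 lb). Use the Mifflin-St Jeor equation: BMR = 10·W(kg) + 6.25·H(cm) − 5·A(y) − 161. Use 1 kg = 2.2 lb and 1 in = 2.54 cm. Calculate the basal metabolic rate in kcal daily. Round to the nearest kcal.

1144 kcal daily

Convert to metric: weight = 95 ÷ 2.2 = 43.1818 kg; height = 66 × 2.54 = 167.64 cm.
Mifflin-St Jeor (female): BMR = 10(43.1818) + 6.25(167.64) − 5(35) − 161 = 431.8182 + 1047.75 − 175 − 161 = 1143.5682 kcal/day.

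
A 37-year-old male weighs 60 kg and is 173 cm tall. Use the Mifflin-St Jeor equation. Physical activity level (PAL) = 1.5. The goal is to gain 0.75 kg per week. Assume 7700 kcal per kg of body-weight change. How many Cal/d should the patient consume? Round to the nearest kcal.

3077 Cal/d

Mifflin-St Jeor (male): BMR = 10(60) + 6.25(173) − 5(37) + 5 = 600 + 1081.25 − 185 + 5 = 1501.25 kcal/day.
TEE = 1501.25 × 1.5 = 2251.875 kcal/day.
Required daily surplus = 0.75 × 7700 ÷ 7 = 825 kcal/day.
Target intake = 2251.875 + 825 = 3076.875 kcal/day.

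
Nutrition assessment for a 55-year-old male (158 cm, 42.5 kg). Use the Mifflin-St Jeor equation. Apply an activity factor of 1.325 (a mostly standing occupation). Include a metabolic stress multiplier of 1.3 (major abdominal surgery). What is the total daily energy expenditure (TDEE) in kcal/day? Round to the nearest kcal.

1968 kcal/day

Mifflin-St Jeor (male): BMR = 10(42.5) + 6.25(158) − 5(55) + 5 = 425 + 987.5 − 275 + 5 = 1142.5 kcal/day.
TEE = BMR × activity factor = 1142.5 × 1.325 = 1513.8125 kcal/day.
Apply stress factor: 1513.8125 × 1.3 = 1967.9563 kcal/day.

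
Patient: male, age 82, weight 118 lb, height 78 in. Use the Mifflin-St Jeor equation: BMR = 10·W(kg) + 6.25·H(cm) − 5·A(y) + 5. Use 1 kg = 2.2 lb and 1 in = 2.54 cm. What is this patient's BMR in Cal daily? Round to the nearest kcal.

Convert to metric: weight = 118 ÷ 2.2 = 53.6364 kg; height = 78 × 2.54 = 198.12 cm.
Mifflin-St Jeor (male): BMR = 10(53.6364) + 6.25(198.12) − 5(82) + 5 = 536.3636 + 1238.25 − 410 + 5 = 1369.6136 kcal/day.

1370 Cal daily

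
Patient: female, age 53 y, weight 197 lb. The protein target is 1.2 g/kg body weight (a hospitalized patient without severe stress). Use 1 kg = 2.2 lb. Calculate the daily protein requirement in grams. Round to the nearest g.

107 g/day

Weight in kg = 197 ÷ 2.2 = 89.5455 kg.
Protein = 1.2 g/kg × 89.5455 kg = 107.4545 g/day.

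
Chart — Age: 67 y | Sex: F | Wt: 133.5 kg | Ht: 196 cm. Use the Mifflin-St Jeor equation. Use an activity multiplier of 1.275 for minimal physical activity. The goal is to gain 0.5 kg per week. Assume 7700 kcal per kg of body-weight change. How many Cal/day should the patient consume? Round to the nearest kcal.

3182 Cal/day

Mifflin-St Jeor (female): BMR = 10(133.5) + 6.25(196) − 5(67) − 161 = 1335 + 1225 − 335 − 161 = 2064 kcal/day.
TEE = 2064 × 1.275 = 2631.6 kcal/day.
Required daily surplus = 0.5 × 7700 ÷ 7 = 550 kcal/day.
Target intake = 2631.6 + 550 = 3181.6 kcal/day.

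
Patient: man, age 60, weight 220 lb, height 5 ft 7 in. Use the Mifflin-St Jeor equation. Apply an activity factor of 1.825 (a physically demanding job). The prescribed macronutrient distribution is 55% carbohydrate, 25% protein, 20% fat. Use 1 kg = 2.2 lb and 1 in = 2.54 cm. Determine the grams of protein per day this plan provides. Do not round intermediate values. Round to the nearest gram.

202 g/day

Convert to metric: weight = 220 ÷ 2.2 = 100 kg; height = (5×12 + 7) × 2.54 = 67 × 2.54 = 170.18 cm.
Mifflin-St Jeor (male): BMR = 10(100) + 6.25(170.18) − 5(60) + 5 = 1000 + 1063.625 − 300 + 5 = 1768.625 kcal/day.
TEE = 1768.625 × 1.825 = 3227.7406 kcal/day.
Protein energy = 25% × 3227.7406 = 806.9352 kcal.
Protein = 806.9352 ÷ 4 kcal/g = 201.7338 g.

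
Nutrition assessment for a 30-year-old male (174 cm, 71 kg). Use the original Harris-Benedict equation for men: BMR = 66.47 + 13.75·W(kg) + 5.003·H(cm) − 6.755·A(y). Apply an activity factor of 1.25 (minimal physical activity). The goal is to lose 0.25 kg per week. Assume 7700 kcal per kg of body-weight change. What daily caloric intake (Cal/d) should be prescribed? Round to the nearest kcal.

1863 Cal/d

Harris-Benedict: BMR = 66.47 + 13.75(71) + 5.003(174) − 6.755(30) = 1710.592 kcal/day.
TEE = 1710.592 × 1.25 = 2138.24 kcal/day.
Required daily deficit = 0.25 × 7700 ÷ 7 = 275 kcal/day.
Target intake = 2138.24 − 275 = 1863.24 kcal/day.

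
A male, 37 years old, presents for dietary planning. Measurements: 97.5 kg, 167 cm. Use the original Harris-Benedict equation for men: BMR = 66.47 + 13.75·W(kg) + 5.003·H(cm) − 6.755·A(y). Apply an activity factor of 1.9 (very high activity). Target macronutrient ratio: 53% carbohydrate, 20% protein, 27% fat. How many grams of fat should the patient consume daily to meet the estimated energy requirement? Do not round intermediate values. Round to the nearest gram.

114 g/day

Harris-Benedict: BMR = 66.47 + 13.75(97.5) + 5.003(167) − 6.755(37) = 1992.661 kcal/day.
TEE = 1992.661 × 1.9 = 3786.0559 kcal/day.
Fat energy = 27% × 3786.0559 = 1022.2351 kcal.
Fat = 1022.2351 ÷ 9 kcal/g = 113.5817 g.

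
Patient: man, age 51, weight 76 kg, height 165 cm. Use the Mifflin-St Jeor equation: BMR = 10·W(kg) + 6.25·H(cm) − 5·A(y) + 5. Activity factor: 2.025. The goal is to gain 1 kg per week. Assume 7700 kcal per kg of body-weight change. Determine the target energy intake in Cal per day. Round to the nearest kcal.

4221 Cal per day

Mifflin-St Jeor (male): BMR = 10(76) + 6.25(165) − 5(51) + 5 = 760 + 1031.25 − 255 + 5 = 1541.25 kcal/day.
TEE = 1541.25 × 2.025 = 3121.0313 kcal/day.
Required daily surplus = 1 × 7700 ÷ 7 = 1100 kcal/day.
Target intake = 3121.0313 + 1100 = 4221.0313 kcal/day.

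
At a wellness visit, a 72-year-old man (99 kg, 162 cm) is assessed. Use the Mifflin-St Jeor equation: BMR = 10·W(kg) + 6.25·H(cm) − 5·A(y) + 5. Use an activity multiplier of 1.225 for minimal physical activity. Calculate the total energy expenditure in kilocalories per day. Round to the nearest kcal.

Mifflin-St Jeor (male): BMR = 10(99) + 6.25(162) − 5(72) + 5 = 990 + 1012.5 − 360 + 5 = 1647.5 kcal/day.
TEE = BMR × activity factor = 1647.5 × 1.225 = 2018.1875 kcal/day.

2018 kilocalories per day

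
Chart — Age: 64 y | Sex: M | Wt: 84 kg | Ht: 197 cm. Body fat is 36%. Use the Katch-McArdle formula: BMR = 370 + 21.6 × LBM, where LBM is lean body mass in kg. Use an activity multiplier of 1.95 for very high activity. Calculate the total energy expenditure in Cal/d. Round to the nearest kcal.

2986 Cal/d

LBM = 84 × (1 − 0.36) = 53.76 kg. Katch-McArdle: BMR = 370 + 21.6 × 53.76 = 1531.216 kcal/day.
TEE = BMR × activity factor = 1531.216 × 1.95 = 2985.8712 kcal/day.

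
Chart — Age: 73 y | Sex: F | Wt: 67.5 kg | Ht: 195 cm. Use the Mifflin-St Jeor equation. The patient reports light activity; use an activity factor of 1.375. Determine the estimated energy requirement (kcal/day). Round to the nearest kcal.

1881 kcal/day

Mifflin-St Jeor (female): BMR = 10(67.5) + 6.25(195) − 5(73) − 161 = 675 + 1218.75 − 365 − 161 = 1367.75 kcal/day.
TEE = BMR × activity factor = 1367.75 × 1.375 = 1880.6563 kcal/day.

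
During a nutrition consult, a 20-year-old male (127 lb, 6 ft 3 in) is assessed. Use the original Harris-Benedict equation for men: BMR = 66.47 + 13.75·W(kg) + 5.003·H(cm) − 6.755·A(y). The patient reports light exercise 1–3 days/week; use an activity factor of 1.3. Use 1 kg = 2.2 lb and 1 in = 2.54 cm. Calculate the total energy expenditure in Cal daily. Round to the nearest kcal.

2182 Cal daily

Convert to metric: weight = 127 ÷ 2.2 = 57.7273 kg; height = (6×12 + 3) × 2.54 = 75 × 2.54 = 190.5 cm.
Harris-Benedict: BMR = 66.47 + 13.75(57.7273) + 5.003(190.5) − 6.755(20) = 1678.1915 kcal/day.
TEE = BMR × activity factor = 1678.1915 × 1.3 = 2181.649 kcal/day.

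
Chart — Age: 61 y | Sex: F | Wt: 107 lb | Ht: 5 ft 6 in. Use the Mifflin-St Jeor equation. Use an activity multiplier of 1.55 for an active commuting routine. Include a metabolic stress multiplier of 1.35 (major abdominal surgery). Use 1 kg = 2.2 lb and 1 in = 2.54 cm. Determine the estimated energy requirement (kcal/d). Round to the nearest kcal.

Convert to metric: weight = 107 ÷ 2.2 = 48.6364 kg; height = (5×12 + 6) × 2.54 = 66 × 2.54 = 167.64 cm.
Mifflin-St Jeor (female): BMR = 10(48.6364) + 6.25(167.64) − 5(61) − 161 = 486.3636 + 1047.75 − 305 − 161 = 1068.1136 kcal/day.
TEE = BMR × activity factor = 1068.1136 × 1.55 = 1655.5761 kcal/day.
Apply stress factor: 1655.5761 × 1.35 = 2235.0278 kcal/day.

2235 kcal/d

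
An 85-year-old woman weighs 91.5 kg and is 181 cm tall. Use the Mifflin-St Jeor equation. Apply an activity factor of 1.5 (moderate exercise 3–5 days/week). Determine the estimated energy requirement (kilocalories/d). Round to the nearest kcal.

Mifflin-St Jeor (female): BMR = 10(91.5) + 6.25(181) − 5(85) − 161 = 915 + 1131.25 − 425 − 161 = 1460.25 kcal/day.
TEE = BMR × activity factor = 1460.25 × 1.5 = 2190.375 kcal/day.

2190 kilocalories/d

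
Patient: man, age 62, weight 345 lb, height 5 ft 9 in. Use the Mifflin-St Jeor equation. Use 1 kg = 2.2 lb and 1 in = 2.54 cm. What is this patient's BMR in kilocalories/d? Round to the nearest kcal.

Convert to metric: weight = 345 ÷ 2.2 = 156.8182 kg; height = (5×12 + 9) × 2.54 = 69 × 2.54 = 175.26 cm.
Mifflin-St Jeor (male): BMR = 10(156.8182) + 6.25(175.26) − 5(62) + 5 = 1568.1818 + 1095.375 − 310 + 5 = 2358.5568 kcal/day.

2359 kilocalories/d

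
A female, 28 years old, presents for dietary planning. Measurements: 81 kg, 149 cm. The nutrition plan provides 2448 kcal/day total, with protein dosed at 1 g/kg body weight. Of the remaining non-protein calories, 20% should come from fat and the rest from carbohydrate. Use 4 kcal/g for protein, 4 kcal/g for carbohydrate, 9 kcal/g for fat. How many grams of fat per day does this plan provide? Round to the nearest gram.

47 g/day

Protein = 1 × 81 = 81 g → 81 × 4 = 324 kcal.
Non-protein calories = 2448 − 324 = 2124 kcal.
Fat: 20% × 2124 = 424.8 kcal; carbohydrate: 1699.2 kcal.
Fat: 424.8 kcal ÷ 9 kcal/g = 47.2 g.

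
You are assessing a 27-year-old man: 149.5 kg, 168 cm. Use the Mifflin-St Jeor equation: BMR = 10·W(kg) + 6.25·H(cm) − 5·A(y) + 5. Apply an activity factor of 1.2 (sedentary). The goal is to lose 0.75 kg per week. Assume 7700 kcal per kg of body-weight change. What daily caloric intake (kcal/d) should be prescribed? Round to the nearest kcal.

Mifflin-St Jeor (male): BMR = 10(149.5) + 6.25(168) − 5(27) + 5 = 1495 + 1050 − 135 + 5 = 2415 kcal/day.
TEE = 2415 × 1.2 = 2898 kcal/day.
Required daily deficit = 0.75 × 7700 ÷ 7 = 825 kcal/day.
Target intake = 2898 − 825 = 2073 kcal/day.

2073 kcal/d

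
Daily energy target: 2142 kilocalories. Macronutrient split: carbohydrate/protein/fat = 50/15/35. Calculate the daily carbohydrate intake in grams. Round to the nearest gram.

268 g/day

Carbohydrate energy = 50% × 2142 = 1071 kcal.
At 4 kcal/g: 1071 ÷ 4 = 267.75 g.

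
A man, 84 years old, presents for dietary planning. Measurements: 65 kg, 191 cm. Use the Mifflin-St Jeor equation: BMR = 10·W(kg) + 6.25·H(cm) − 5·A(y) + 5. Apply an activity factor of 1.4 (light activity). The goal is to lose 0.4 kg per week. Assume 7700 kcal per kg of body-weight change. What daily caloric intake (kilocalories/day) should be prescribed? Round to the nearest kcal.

Mifflin-St Jeor (male): BMR = 10(65) + 6.25(191) − 5(84) + 5 = 650 + 1193.75 − 420 + 5 = 1428.75 kcal/day.
TEE = 1428.75 × 1.4 = 2000.25 kcal/day.
Required daily deficit = 0.4 × 7700 ÷ 7 = 440 kcal/day.
Target intake = 2000.25 − 440 = 1560.25 kcal/day.

1560 kilocalories/day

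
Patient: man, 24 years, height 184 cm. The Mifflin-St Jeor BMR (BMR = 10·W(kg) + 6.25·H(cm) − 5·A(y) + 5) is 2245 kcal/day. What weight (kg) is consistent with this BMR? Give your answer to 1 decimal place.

121.0 kg

2245 = 10·W + 6.25(184) − 5(24) + 5
10·W = 2245 − 1035 = 1210, so W = 121 kg.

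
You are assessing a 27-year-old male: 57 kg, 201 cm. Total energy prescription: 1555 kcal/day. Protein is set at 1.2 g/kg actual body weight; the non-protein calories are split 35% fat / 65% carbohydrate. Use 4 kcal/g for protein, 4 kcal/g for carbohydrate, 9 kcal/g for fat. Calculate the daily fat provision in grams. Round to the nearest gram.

Protein = 1.2 × 57 = 68.4 g → 68.4 × 4 = 273.6 kcal.
Non-protein calories = 1555 − 273.6 = 1281.4 kcal.
Fat: 35% × 1281.4 = 448.49 kcal; carbohydrate: 832.91 kcal.
Fat: 448.49 kcal ÷ 9 kcal/g = 49.8322 g.

50 g/day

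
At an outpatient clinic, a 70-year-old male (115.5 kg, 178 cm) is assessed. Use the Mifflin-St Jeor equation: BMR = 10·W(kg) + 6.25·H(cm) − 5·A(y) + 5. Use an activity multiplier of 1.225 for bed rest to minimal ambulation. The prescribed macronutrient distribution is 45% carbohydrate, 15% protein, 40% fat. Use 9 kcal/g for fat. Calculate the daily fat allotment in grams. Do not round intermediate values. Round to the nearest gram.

105 g/day

Mifflin-St Jeor (male): BMR = 10(115.5) + 6.25(178) − 5(70) + 5 = 1155 + 1112.5 − 350 + 5 = 1922.5 kcal/day.
TEE = 1922.5 × 1.225 = 2355.0625 kcal/day.
Fat energy = 40% × 2355.0625 = 942.025 kcal.
Fat = 942.025 ÷ 9 kcal/g = 104.6694 g.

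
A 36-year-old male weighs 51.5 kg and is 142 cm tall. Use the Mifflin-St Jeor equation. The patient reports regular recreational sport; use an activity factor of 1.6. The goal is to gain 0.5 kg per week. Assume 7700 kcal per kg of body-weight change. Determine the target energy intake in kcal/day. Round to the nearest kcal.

Mifflin-St Jeor (male): BMR = 10(51.5) + 6.25(142) − 5(36) + 5 = 515 + 887.5 − 180 + 5 = 1227.5 kcal/day.
TEE = 1227.5 × 1.6 = 1964 kcal/day.
Required daily surplus = 0.5 × 7700 ÷ 7 = 550 kcal/day.
Target intake = 1964 + 550 = 2514 kcal/day.

2514 kcal/day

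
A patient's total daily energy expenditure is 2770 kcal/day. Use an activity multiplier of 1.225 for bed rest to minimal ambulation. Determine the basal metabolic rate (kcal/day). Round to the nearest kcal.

BMR = TEE ÷ activity factor = 2770 ÷ 1.225 = 2261.2245 kcal/day.

2261 kcal/day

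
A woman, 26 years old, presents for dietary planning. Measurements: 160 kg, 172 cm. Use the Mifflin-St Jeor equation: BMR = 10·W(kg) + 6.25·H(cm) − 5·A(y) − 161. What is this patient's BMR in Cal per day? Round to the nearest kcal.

2384 Cal per day

Mifflin-St Jeor (female): BMR = 10(160) + 6.25(172) − 5(26) − 161 = 1600 + 1075 − 130 − 161 = 2384 kcal/day.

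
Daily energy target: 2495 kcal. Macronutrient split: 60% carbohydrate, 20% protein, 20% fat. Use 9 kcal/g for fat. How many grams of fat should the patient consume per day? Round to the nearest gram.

55 g/day

Fat energy = 20% × 2495 = 499 kcal.
At 9 kcal/g: 499 ÷ 9 = 55.4444 g.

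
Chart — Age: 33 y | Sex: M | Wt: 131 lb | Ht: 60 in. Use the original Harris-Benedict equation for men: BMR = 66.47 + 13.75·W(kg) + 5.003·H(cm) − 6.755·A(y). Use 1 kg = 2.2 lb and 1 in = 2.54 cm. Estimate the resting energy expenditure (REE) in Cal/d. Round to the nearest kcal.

Convert to metric: weight = 131 ÷ 2.2 = 59.5455 kg; height = 60 × 2.54 = 152.4 cm.
Harris-Benedict: BMR = 66.47 + 13.75(59.5455) + 5.003(152.4) − 6.755(33) = 1424.7622 kcal/day.

1425 Cal/d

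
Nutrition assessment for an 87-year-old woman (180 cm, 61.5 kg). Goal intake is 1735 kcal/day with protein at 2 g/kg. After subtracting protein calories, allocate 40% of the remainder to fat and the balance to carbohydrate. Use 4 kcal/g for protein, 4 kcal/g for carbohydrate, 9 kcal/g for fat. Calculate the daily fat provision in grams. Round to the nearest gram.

Protein = 2 × 61.5 = 123 g → 123 × 4 = 492 kcal.
Non-protein calories = 1735 − 492 = 1243 kcal.
Fat: 40% × 1243 = 497.2 kcal; carbohydrate: 745.8 kcal.
Fat: 497.2 kcal ÷ 9 kcal/g = 55.2444 g.

55 g/day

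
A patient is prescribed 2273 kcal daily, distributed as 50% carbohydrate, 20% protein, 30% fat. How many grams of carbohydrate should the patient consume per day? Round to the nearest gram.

Carbohydrate energy = 50% × 2273 = 1136.5 kcal.
At 4 kcal/g: 1136.5 ÷ 4 = 284.125 g.

284 g/day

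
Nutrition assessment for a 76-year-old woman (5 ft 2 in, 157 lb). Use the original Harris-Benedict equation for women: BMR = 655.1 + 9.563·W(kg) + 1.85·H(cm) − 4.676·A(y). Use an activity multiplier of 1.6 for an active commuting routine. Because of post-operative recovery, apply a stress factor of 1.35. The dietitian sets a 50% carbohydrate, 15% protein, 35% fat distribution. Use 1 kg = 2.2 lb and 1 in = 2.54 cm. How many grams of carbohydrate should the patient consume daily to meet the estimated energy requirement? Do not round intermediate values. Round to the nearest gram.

Convert to metric: weight = 157 ÷ 2.2 = 71.3636 kg; height = (5×12 + 2) × 2.54 = 62 × 2.54 = 157.48 cm.
Harris-Benedict: BMR = 655.1 + 9.563(71.3636) + 1.85(157.48) − 4.676(76) = 1273.5125 kcal/day.
TEE = 1273.5125 × 1.6 = 2037.6199 kcal/day.
With stress factor 1.35: 2037.6199 × 1.35 = 2750.7869 kcal/day.
Carbohydrate energy = 50% × 2750.7869 = 1375.3935 kcal.
Carbohydrate = 1375.3935 ÷ 4 kcal/g = 343.8484 g.

344 g/day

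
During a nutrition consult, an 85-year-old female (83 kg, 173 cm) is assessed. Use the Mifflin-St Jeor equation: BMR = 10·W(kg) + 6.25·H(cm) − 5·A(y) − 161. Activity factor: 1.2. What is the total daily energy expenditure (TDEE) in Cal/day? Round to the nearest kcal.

Mifflin-St Jeor (female): BMR = 10(83) + 6.25(173) − 5(85) − 161 = 830 + 1081.25 − 425 − 161 = 1325.25 kcal/day.
TEE = BMR × activity factor = 1325.25 × 1.2 = 1590.3 kcal/day.

1590 Cal/day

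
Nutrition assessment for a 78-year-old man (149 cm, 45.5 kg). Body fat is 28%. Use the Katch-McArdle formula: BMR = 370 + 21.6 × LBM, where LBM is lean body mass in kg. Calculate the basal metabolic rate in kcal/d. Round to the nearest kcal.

LBM = 45.5 × (1 − 0.28) = 32.76 kg. Katch-McArdle: BMR = 370 + 21.6 × 32.76 = 1077.616 kcal/day.

1078 kcal/d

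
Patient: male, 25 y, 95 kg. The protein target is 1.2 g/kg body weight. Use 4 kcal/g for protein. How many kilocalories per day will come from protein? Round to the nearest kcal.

Protein = 1.2 g/kg × 95 kg = 114 g/day.
Protein energy = 114 g × 4 kcal/g = 456 kcal/day.

456 kcal/day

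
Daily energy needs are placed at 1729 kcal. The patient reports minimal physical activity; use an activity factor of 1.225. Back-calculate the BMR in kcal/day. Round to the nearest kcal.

BMR = TEE ÷ activity factor = 1729 ÷ 1.225 = 1411.4286 kcal/day.

1411 kcal/day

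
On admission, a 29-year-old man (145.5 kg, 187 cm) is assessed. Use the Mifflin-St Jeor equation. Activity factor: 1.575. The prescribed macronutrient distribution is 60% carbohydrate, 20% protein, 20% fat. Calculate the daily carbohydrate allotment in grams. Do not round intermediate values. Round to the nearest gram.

Mifflin-St Jeor (male): BMR = 10(145.5) + 6.25(187) − 5(29) + 5 = 1455 + 1168.75 − 145 + 5 = 2483.75 kcal/day.
TEE = 2483.75 × 1.575 = 3911.9063 kcal/day.
Carbohydrate energy = 60% × 3911.9063 = 2347.1438 kcal.
Carbohydrate = 2347.1438 ÷ 4 kcal/g = 586.7859 g.

587 g/day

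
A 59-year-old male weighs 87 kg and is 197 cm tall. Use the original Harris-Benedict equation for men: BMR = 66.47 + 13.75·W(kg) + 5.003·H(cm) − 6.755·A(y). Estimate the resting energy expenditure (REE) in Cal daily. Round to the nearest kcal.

1850 Cal daily

Harris-Benedict: BMR = 66.47 + 13.75(87) + 5.003(197) − 6.755(59) = 1849.766 kcal/day.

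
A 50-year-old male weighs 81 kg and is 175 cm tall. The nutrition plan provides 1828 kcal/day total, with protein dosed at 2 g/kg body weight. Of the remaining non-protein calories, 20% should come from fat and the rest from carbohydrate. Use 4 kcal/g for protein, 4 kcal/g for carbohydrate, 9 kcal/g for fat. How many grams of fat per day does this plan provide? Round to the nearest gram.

Protein = 2 × 81 = 162 g → 162 × 4 = 648 kcal.
Non-protein calories = 1828 − 648 = 1180 kcal.
Fat: 20% × 1180 = 236 kcal; carbohydrate: 944 kcal.
Fat: 236 kcal ÷ 9 kcal/g = 26.2222 g.

26 g/day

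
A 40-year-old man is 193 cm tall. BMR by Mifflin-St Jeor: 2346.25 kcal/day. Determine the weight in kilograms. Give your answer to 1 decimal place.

2346.25 = 10·W + 6.25(193) − 5(40) + 5
10·W = 2346.25 − 1011.25 = 1335, so W = 133.5 kg.

133.5 kg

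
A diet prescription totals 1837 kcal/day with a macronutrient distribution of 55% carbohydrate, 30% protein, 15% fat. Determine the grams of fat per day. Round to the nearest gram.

31 g/day

Fat energy = 15% × 1837 = 275.55 kcal.
At 9 kcal/g: 275.55 ÷ 9 = 30.6167 g.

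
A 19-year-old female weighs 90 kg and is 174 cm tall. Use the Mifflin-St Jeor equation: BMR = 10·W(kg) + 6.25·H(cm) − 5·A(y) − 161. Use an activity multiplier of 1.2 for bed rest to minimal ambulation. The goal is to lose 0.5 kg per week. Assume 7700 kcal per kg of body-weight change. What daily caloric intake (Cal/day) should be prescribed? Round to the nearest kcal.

1528 Cal/day

Mifflin-St Jeor (female): BMR = 10(90) + 6.25(174) − 5(19) − 161 = 900 + 1087.5 − 95 − 161 = 1731.5 kcal/day.
TEE = 1731.5 × 1.2 = 2077.8 kcal/day.
Required daily deficit = 0.5 × 7700 ÷ 7 = 550 kcal/day.
Target intake = 2077.8 − 550 = 1527.8 kcal/day.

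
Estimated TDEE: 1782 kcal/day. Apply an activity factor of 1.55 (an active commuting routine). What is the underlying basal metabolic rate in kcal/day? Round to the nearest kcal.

BMR = TEE ÷ activity factor = 1782 ÷ 1.55 = 1149.6774 kcal/day.

1150 kcal/day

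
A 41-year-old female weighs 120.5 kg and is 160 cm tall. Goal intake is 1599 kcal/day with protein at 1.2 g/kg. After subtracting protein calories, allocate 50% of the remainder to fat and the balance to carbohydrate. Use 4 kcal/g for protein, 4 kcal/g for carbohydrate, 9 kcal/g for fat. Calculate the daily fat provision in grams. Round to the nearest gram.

Protein = 1.2 × 120.5 = 144.6 g → 144.6 × 4 = 578.4 kcal.
Non-protein calories = 1599 − 578.4 = 1020.6 kcal.
Fat: 50% × 1020.6 = 510.3 kcal; carbohydrate: 510.3 kcal.
Fat: 510.3 kcal ÷ 9 kcal/g = 56.7 g.

57 g/day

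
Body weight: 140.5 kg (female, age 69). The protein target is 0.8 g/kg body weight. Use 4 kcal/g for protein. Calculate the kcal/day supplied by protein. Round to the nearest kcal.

450 kcal/day

Protein = 0.8 g/kg × 140.5 kg = 112.4 g/day.
Protein energy = 112.4 g × 4 kcal/g = 449.6 kcal/day.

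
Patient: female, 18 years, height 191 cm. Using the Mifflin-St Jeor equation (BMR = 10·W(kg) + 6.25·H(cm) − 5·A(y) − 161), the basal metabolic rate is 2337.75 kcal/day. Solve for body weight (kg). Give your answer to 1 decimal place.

2337.75 = 10·W + 6.25(191) − 5(18) − 161
10·W = 2337.75 − 942.75 = 1395, so W = 139.5 kg.

139.5 kg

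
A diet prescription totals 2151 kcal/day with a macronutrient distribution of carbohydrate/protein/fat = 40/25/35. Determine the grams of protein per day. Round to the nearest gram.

Protein energy = 25% × 2151 = 537.75 kcal.
At 4 kcal/g: 537.75 ÷ 4 = 134.4375 g.

134 g/day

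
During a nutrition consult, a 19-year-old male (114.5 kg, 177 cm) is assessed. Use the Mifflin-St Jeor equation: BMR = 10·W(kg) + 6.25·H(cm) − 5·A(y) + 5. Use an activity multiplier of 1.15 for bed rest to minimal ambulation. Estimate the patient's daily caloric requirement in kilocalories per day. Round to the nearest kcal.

Mifflin-St Jeor (male): BMR = 10(114.5) + 6.25(177) − 5(19) + 5 = 1145 + 1106.25 − 95 + 5 = 2161.25 kcal/day.
TEE = BMR × activity factor = 2161.25 × 1.15 = 2485.4375 kcal/day.

2485 kilocalories per day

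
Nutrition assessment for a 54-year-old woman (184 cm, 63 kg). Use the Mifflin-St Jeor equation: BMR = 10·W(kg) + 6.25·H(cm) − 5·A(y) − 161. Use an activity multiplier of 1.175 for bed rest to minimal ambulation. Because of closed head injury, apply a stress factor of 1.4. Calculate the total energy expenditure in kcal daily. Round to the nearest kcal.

Mifflin-St Jeor (female): BMR = 10(63) + 6.25(184) − 5(54) − 161 = 630 + 1150 − 270 − 161 = 1349 kcal/day.
TEE = BMR × activity factor = 1349 × 1.175 = 1585.075 kcal/day.
Apply stress factor: 1585.075 × 1.4 = 2219.105 kcal/day.

2219 kcal daily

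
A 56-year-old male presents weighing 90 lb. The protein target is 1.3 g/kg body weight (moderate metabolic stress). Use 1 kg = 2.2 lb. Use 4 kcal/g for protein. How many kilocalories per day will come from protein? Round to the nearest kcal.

Weight in kg = 90 ÷ 2.2 = 40.9091 kg.
Protein = 1.3 g/kg × 40.9091 kg = 53.1818 g/day.
Protein energy = 53.1818 g × 4 kcal/g = 212.7273 kcal/day.

213 kcal/day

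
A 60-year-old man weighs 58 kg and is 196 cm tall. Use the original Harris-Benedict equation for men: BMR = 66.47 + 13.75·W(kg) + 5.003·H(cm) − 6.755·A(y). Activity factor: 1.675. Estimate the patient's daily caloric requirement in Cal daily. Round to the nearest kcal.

Harris-Benedict: BMR = 66.47 + 13.75(58) + 5.003(196) − 6.755(60) = 1439.258 kcal/day.
TEE = BMR × activity factor = 1439.258 × 1.675 = 2410.7572 kcal/day.

2411 Cal daily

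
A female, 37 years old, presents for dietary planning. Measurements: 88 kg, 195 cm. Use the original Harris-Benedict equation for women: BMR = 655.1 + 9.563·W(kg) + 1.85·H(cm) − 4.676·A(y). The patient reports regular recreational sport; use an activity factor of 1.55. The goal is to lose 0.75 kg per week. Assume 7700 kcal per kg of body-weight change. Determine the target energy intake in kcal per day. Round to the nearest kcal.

Harris-Benedict: BMR = 655.1 + 9.563(88) + 1.85(195) − 4.676(37) = 1684.382 kcal/day.
TEE = 1684.382 × 1.55 = 2610.7921 kcal/day.
Required daily deficit = 0.75 × 7700 ÷ 7 = 825 kcal/day.
Target intake = 2610.7921 − 825 = 1785.7921 kcal/day.

1786 kcal per day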